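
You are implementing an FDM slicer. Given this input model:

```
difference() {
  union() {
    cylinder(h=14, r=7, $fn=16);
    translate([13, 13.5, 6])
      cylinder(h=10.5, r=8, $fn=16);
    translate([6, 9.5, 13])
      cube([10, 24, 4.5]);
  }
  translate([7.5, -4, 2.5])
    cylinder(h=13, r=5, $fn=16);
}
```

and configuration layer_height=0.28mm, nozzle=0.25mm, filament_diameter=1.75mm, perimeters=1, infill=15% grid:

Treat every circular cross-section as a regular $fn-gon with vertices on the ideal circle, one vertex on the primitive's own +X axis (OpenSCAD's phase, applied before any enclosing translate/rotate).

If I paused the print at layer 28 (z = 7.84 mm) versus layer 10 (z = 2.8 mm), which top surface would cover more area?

Layer 28 (z = 7.84): the r=7 cylinder gives a regular 16-gon of circumradius 7 (constant along its height) (area = (16/2)·7.000²·sin(360°/16) = 150.01 mm²); the cylinder at (13, 13.5): section is a regular 16-gon, circumradius r=8 (area = (16/2)·8.000²·sin(360°/16) = 195.93 mm²); the cube at (6, 9.5) is absent (z outside [13, 17.5]); Merging all regions: the 2 present regions are separate (no shared area or edge), so areas and boundary lengths simply add and each stays a separate island — area = 345.95 mm²; the r=5 cylinder at (7.5, -4) contributes a regular 16-gon of circumradius 5 (area = (16/2)·5.000²·sin(360°/16) = 76.54 mm²); After the difference (first − rest): starting from that combined region (345.95 mm²), the r=5 cylinder at (7.5, -4) partially overlaps it — only the 18.60 mm² overlap (of its 76.54 mm²) is removed, clipping the outline — area = 327.34 mm². So its area = 327.34 mm². Layer 10 (z = 2.8): the r=7 cylinder contributes a regular 16-gon of circumradius 7 (area = (16/2)·7.000²·sin(360°/16) = 150.01 mm²); the cylinder at (13, 13.5) is absent (z outside [6, 16.5]); the cube at (6, 9.5) does not reach this height (z outside [13, 17.5]); Merging all regions: only the r=7 cylinder is present, so the union is just that shape — area = 150.01 mm²; the r=5 cylinder at (7.5, -4) gives a regular 16-gon of circumradius 5 (constant along its height) (area = (16/2)·5.000²·sin(360°/16) = 76.54 mm²); After the difference (first − rest): starting from that combined region (150.01 mm²), the r=5 cylinder at (7.5, -4) partially overlaps it — only the 18.60 mm² overlap (of its 76.54 mm²) is removed, clipping the outline — area = 131.41 mm². So its area = 131.41 mm². Layer 28 is larger (327.34 vs 131.41 mm²).

layer 28 (z = 7.84 mm)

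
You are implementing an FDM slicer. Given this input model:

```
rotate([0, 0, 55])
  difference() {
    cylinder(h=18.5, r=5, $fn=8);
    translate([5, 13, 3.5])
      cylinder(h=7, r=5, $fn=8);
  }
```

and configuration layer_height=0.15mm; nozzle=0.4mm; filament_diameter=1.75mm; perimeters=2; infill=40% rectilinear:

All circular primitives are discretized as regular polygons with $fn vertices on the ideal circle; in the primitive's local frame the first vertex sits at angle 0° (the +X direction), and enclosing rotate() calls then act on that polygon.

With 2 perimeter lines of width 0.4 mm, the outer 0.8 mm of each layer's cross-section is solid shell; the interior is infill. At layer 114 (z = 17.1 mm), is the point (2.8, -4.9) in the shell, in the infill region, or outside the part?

outside

At z = 17.1 mm: the cylinder: section is a regular 8-gon, circumradius r=5; the cylinder at (5, 13) is not intersected at this z (z outside [3.5, 10.5]); After the difference (first − rest): none of the subtracted shapes is present at this height, so the r=5 cylinder is unchanged — 1 connected region; (rotated 55° about Z; rotation is an isometry so areas/perimeters/island counts are preserved). Overall, the cross-section is a single solid region. Undo the 55° rotation: the query point maps to (-2.408, -5.104) in the un-rotated model frame. The nearest boundary edge runs (-3.54, -3.54)→(-0.00, -5.00); distance from the point to it = 1.02 mm. The point is not inside any of the regions above, so it lies outside the cross-section (1.02 mm from the nearest boundary).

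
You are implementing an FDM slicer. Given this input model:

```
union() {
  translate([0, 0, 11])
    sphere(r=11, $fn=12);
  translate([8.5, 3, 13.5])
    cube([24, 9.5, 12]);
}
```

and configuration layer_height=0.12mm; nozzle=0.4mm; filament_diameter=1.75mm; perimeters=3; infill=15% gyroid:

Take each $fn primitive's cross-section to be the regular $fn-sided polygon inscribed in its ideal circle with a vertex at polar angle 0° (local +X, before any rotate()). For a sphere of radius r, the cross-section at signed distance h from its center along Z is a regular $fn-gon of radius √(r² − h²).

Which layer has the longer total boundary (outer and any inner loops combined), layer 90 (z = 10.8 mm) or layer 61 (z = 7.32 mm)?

layer 90 (z = 10.8 mm)

Layer 90 (z = 10.8): the r=11 sphere slices to a regular 12-gon of circumradius 10.998 (√(r²−h²) with h=0.2 from center) (perimeter = 2·12·10.998·sin(180°/12) = 68.32 mm); the cube at (8.5, 3) does not reach this height (z outside [13.5, 25.5]); Merging all regions: only the r=11 sphere is present, so the union is just that shape — boundary = 68.32 mm. So its perimeter = 68.32 mm. Layer 61 (z = 7.32): the sphere: section is a regular 12-gon, circumradius = √(r²−h²) = √(11²−3.68²) = 10.366 (perimeter = 2·12·10.366·sin(180°/12) = 64.39 mm); the cube at (8.5, 3) is absent (z outside [13.5, 25.5]); Merging all regions: only the r=11 sphere is present, so the union is just that shape — boundary = 64.39 mm. So its perimeter = 64.39 mm. Layer 90 is larger (68.32 vs 64.39 mm).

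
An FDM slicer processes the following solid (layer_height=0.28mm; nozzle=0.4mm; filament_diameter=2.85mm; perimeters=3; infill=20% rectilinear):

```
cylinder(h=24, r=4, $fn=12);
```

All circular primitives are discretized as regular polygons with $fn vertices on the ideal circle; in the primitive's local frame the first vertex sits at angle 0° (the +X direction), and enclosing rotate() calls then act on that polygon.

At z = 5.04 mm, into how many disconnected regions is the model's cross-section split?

At z = 5.04 mm: the cylinder: section is a regular 12-gon, circumradius r=4. The result has 1 disconnected region.

1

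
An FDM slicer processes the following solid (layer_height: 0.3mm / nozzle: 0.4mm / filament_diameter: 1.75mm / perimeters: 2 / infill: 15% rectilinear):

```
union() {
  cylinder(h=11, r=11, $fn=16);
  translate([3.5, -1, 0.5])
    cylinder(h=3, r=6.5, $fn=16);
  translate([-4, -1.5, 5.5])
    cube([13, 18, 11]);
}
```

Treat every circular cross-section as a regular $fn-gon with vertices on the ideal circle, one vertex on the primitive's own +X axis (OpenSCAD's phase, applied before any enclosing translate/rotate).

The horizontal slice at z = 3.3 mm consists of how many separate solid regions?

1

At z = 3.3 mm: the cylinder: section is a regular 16-gon, circumradius r=11; the r=6.5 cylinder at (3.5, -1) gives a regular 16-gon of circumradius 6.5 (constant along its height); the cube at (-4, -1.5) is not intersected at this z (z outside [5.5, 16.5]); Combining (union): the r=6.5 cylinder at (3.5, -1) lies entirely inside the r=11 cylinder, so the union is just the r=11 cylinder — 1 connected region. The result has 1 disconnected region.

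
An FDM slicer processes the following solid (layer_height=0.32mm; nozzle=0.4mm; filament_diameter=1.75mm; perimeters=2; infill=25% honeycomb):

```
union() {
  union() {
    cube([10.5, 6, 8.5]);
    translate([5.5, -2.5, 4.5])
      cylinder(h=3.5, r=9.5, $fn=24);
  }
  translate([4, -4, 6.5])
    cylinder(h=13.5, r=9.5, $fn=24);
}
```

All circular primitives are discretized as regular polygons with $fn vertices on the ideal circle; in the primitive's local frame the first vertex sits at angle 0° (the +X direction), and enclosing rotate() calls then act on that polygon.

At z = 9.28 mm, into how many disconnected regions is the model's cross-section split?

At z = 9.28 mm: the cube is not intersected at this z (z outside [0, 8.5]); the cylinder at (5.5, -2.5) is not intersected at this z (z outside [4.5, 8]); Taking the union: nothing is present at this height; the r=9.5 cylinder at (4, -4) gives a regular 24-gon of circumradius 9.5 (constant along its height); Merging all regions: only the r=9.5 cylinder at (4, -4) is present, so the union is just that shape — 1 connected region. The result has 1 disconnected region.

1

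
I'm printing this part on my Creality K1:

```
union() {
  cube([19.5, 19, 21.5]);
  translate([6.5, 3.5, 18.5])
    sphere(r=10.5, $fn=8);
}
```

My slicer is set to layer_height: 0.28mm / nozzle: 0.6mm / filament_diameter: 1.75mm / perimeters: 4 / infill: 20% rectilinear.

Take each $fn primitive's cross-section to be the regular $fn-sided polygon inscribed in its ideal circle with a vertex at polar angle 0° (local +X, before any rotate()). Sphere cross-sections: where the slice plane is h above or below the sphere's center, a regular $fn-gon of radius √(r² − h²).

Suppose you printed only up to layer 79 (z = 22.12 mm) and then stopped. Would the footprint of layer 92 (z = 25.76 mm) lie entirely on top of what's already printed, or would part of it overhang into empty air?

entirely on top

Compare the two slices. At z = 22.12: the cube is absent (z outside [0, 21.5]); the r=10.5 sphere at (6.5, 3.5) slices to a regular 8-gon of circumradius 9.856 (√(r²−h²) with h=3.62 from center) (area = (8/2)·9.856²·sin(360°/8) = 274.77 mm²); Merging all regions: only the r=10.5 sphere at (6.5, 3.5) is present, so the union is just that shape — area = 274.77 mm². At z = 25.76: the cube is not intersected at this z (z outside [0, 21.5]); the sphere at (6.5, 3.5): section is a regular 8-gon, circumradius = √(r²−h²) = √(10.5²−7.26²) = 7.586 (area = (8/2)·7.586²·sin(360°/8) = 162.75 mm²); Merging all regions: only the r=10.5 sphere at (6.5, 3.5) is present, so the union is just that shape — area = 162.75 mm². Checking containment: the cross-section at z = 25.76 is a subset of the cross-section at z = 22.12.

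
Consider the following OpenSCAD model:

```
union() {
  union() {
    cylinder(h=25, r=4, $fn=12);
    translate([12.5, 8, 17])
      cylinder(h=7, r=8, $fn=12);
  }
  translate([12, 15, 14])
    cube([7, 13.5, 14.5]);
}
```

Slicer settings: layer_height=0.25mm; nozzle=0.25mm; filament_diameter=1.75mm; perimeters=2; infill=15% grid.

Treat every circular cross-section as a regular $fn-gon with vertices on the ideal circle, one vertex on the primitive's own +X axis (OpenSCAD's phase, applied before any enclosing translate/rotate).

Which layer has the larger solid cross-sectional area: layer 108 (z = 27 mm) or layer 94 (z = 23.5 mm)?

Layer 108 (z = 27): the cylinder is absent (z outside [0, 25]); the cylinder at (12.5, 8) is not intersected at this z (z outside [17, 24]); Combining (union): nothing is present at this height; the 7×13.5 cube at (12, 15) contributes its full rectangle (area 94.50 mm²); Taking the union: only the 7×13.5 cube at (12, 15) is present, so the union is just that shape — area = 94.50 mm². So its area = 94.50 mm². Layer 94 (z = 23.5): the r=4 cylinder contributes a regular 12-gon of circumradius 4 (area = (12/2)·4.000²·sin(360°/12) = 48.00 mm²); the cylinder at (12.5, 8): section is a regular 12-gon, circumradius r=8 (area = (12/2)·8.000²·sin(360°/12) = 192.00 mm²); Combining (union): the 2 present regions are separate (no shared area or edge), so areas and boundary lengths simply add and each stays a separate island — area = 240.00 mm²; the cube at (12, 15) (footprint 7×13.5) is included at this height (area 94.50 mm²); Taking the union: the regions partially overlap — summed areas 334.50 mm² minus the doubly-counted overlap 2.33 mm² gives 332.17 mm² — area = 332.17 mm². So its area = 332.17 mm². Layer 94 is larger (332.17 vs 94.50 mm²).

layer 94 (z = 23.5 mm)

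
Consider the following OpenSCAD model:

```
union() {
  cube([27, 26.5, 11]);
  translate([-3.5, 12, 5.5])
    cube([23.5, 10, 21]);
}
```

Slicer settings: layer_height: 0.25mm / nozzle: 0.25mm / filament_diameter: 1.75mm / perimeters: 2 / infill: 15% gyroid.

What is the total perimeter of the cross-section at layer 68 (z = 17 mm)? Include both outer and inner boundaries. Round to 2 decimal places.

67.00 mm

At z = 17 mm: the cube is not intersected at this z (z outside [0, 11]); the cube at (-3.5, 12) is present — its section is the full 23.5×10 rectangle (perimeter 67.00 mm); Merging all regions: only the 23.5×10 cube at (-3.5, 12) is present, so the union is just that shape — boundary = 67.00 mm. Overall, the cross-section is a single solid region. Total boundary length (outer) = 67.00 mm.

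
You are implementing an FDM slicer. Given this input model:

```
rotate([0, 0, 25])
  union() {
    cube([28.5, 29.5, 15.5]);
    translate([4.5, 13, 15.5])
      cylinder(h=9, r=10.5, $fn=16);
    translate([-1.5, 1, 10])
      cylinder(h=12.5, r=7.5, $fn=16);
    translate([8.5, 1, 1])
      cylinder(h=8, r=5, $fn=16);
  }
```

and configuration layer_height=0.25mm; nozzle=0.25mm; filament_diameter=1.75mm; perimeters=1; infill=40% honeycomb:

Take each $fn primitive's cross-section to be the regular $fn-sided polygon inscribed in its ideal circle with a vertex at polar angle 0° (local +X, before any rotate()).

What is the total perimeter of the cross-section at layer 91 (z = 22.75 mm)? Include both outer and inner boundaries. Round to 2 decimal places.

65.55 mm

At z = 22.75 mm: the cube does not reach this height (z outside [0, 15.5]); the r=10.5 cylinder at (4.5, 13) gives a regular 16-gon of circumradius 10.5 (constant along its height) (perimeter = 2·16·10.500·sin(180°/16) = 65.55 mm); the cylinder at (-1.5, 1) does not reach this height (z outside [10, 22.5]); the cylinder at (8.5, 1) is absent (z outside [1, 9]); Combining (union): only the r=10.5 cylinder at (4.5, 13) is present, so the union is just that shape — boundary = 65.55 mm; (whole slice rotated 25° about Z — lengths, areas and connectivity unchanged). Overall, the cross-section is a single solid region. Total boundary length (outer) = 65.55 mm.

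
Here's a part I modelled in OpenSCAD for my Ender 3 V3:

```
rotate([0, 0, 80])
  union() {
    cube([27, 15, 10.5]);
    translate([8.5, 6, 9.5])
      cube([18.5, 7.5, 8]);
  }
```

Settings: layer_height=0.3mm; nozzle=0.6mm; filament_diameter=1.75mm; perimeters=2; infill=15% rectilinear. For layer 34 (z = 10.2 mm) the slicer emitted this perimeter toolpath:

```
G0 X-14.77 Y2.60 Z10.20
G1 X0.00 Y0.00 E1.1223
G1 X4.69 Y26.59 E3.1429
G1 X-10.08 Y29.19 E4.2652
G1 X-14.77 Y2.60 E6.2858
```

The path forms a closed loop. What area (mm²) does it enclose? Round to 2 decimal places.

404.93 mm²

Apply the shoelace formula to the sequence of (X, Y) vertices; enclosed area = 404.93 mm².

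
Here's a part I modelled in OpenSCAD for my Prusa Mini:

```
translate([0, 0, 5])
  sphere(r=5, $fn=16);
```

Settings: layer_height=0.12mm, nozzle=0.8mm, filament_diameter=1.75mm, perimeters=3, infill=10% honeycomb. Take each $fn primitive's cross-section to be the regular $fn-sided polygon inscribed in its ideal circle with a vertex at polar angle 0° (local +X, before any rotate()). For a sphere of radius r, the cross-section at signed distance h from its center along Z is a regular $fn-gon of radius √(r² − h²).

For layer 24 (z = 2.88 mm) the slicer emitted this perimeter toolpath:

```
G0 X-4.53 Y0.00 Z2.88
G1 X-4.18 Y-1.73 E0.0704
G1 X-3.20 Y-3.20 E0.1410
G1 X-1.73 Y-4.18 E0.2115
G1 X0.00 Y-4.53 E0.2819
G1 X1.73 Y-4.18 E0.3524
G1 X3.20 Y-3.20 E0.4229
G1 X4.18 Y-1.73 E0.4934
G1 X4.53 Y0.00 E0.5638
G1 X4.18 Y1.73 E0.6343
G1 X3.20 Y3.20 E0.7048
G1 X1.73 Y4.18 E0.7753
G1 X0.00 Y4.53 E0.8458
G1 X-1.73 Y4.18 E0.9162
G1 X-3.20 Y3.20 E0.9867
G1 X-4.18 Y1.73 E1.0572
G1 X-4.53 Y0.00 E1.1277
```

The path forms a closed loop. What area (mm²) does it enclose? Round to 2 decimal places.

Apply the shoelace formula to the sequence of (X, Y) vertices; enclosed area = 62.71 mm².

62.71 mm²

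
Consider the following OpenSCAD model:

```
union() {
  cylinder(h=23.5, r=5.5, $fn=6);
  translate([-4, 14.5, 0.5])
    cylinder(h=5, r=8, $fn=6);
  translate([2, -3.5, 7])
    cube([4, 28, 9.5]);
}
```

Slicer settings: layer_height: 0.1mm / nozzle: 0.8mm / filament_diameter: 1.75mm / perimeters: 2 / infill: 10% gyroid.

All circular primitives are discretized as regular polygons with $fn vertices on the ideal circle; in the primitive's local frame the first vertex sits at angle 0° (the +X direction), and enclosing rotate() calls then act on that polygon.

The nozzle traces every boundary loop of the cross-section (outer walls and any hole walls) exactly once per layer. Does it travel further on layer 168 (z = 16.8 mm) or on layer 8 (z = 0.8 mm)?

layer 8 (z = 0.8 mm)

Layer 168 (z = 16.8): the cylinder: section is a regular 6-gon, circumradius r=5.5 (perimeter = 2·6·5.500·sin(180°/6) = 33.00 mm); the cylinder at (-4, 14.5) is absent (z outside [0.5, 5.5]); the cube at (2, -3.5) does not reach this height (z outside [7, 16.5]); Combining (union): only the r=5.5 cylinder is present, so the union is just that shape — boundary = 33.00 mm. So its perimeter = 33.00 mm. Layer 8 (z = 0.8): the cylinder: section is a regular 6-gon, circumradius r=5.5 (perimeter = 2·6·5.500·sin(180°/6) = 33.00 mm); the r=8 cylinder at (-4, 14.5) contributes a regular 6-gon of circumradius 8 (perimeter = 2·6·8.000·sin(180°/6) = 48.00 mm); the cube at (2, -3.5) does not reach this height (z outside [7, 16.5]); Merging all regions: the 2 present regions are separate (no shared area or edge), so areas and boundary lengths simply add and each stays a separate island — boundary = 81.00 mm. So its perimeter = 81.00 mm. Layer 8 is larger (81.00 vs 33.00 mm).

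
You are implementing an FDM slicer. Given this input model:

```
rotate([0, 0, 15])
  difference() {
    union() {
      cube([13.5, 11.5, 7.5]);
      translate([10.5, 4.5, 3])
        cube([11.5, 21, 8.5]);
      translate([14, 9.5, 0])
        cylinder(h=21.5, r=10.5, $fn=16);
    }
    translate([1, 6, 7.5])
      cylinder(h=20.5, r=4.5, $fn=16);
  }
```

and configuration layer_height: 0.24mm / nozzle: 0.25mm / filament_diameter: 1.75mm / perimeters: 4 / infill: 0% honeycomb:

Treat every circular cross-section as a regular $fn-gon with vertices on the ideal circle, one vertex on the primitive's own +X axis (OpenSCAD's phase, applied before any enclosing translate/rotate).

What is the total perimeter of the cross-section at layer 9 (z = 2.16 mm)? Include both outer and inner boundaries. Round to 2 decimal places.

76.66 mm

At z = 2.16 mm: the cube is present — its section is the full 13.5×11.5 rectangle (perimeter 50.00 mm); the cube at (10.5, 4.5) is absent (z outside [3, 11.5]); the cylinder at (14, 9.5): section is a regular 16-gon, circumradius r=10.5 (perimeter = 2·16·10.500·sin(180°/16) = 65.55 mm); Merging all regions: the regions partially overlap (shared area 96.79 mm²), so the edge portions inside another operand are dropped and the merged outline is re-measured after clipping — boundary = 76.66 mm; the cylinder at (1, 6) does not reach this height (z outside [7.5, 28]); Subtracting the remaining from the first: none of the subtracted shapes is present at this height, so that combined region is unchanged — boundary = 76.66 mm; (rotated 15° about Z; rotation is an isometry so areas/perimeters/island counts are preserved). Overall, the cross-section is a single solid region. Total boundary length (outer) = 76.66 mm.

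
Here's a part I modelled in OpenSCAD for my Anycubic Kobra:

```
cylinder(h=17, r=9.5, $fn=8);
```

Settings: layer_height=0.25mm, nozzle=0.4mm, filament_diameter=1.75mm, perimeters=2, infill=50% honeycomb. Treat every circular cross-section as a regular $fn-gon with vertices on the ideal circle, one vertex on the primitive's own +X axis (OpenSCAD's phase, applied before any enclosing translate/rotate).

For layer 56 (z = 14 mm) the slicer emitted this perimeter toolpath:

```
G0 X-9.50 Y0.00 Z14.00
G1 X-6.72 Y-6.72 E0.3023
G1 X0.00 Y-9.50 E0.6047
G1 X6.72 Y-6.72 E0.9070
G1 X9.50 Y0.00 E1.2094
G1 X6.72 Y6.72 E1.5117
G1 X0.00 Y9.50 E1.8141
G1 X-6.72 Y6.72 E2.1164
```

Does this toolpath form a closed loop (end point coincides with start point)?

no

Start point (G0): (-9.50, 0.00). End point (last G1): the path does not return to the start — open.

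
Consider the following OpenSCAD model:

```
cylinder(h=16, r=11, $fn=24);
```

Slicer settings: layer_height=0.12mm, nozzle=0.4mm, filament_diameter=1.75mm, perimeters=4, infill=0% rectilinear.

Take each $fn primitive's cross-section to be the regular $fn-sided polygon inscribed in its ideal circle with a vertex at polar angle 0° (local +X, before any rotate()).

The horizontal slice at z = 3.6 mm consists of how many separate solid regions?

1

At z = 3.6 mm: the r=11 cylinder gives a regular 24-gon of circumradius 11 (constant along its height). The result has 1 disconnected region.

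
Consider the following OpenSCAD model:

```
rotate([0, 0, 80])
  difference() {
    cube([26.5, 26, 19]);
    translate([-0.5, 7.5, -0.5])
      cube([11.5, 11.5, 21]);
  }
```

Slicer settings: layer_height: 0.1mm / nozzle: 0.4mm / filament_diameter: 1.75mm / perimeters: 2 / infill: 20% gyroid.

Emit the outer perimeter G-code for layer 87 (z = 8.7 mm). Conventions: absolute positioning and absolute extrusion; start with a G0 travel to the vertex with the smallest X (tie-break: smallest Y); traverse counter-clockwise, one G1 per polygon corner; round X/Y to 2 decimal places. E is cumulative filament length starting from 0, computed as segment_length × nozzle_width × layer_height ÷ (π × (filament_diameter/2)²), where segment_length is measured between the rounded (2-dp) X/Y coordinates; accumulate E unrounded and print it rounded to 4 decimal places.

At z = 8.7 mm: the cube is present — its section is the full 26.5×26 rectangle; the cube at (-0.5, 7.5) is present — its section is the full 11.5×11.5 rectangle; After the difference (first − rest): starting from the 26.5×26 cube, the 11.5×11.5 cube at (-0.5, 7.5) partially overlaps it — only the 126.50 mm² overlap (of its 132.25 mm²) is removed, clipping the outline — 1 connected region; (whole slice rotated 80° about Z — lengths, areas and connectivity unchanged). The outline is a single polygon with 8 vertices. Extrusion per mm of travel: 0.4 × 0.1 / (π × 0.875²) = 0.016630. Accumulating E over each segment gives final E = 2.1121.

G0 X-25.61 Y4.51 Z8.70
G1 X-18.71 Y3.30 E0.1165
G1 X-16.80 Y14.13 E0.2994
G1 X-5.48 Y12.14 E0.4905
G1 X-7.39 Y1.30 E0.6736
G1 X0.00 Y0.00 E0.7984
G1 X4.60 Y26.10 E1.2391
G1 X-21.00 Y30.61 E1.6714
G1 X-25.61 Y4.51 E2.1121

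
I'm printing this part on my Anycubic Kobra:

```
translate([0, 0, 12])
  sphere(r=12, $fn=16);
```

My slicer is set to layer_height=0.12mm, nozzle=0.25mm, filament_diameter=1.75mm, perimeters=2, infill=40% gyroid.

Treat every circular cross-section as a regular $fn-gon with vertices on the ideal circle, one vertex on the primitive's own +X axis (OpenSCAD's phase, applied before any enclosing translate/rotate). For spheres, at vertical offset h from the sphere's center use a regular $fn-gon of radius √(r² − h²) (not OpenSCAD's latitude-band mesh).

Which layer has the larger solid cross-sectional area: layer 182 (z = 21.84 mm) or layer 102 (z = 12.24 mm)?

Layer 182 (z = 21.84): the sphere: section is a regular 16-gon, circumradius = √(r²−h²) = √(12²−9.84²) = 6.868 (area = (16/2)·6.868²·sin(360°/16) = 144.42 mm²). So its area = 144.42 mm². Layer 102 (z = 12.24): the sphere: section is a regular 16-gon, circumradius = √(r²−h²) = √(12²−0.24²) = 11.998 (area = (16/2)·11.998²·sin(360°/16) = 440.67 mm²). So its area = 440.67 mm². Layer 102 is larger (440.67 vs 144.42 mm²).

layer 102 (z = 12.24 mm)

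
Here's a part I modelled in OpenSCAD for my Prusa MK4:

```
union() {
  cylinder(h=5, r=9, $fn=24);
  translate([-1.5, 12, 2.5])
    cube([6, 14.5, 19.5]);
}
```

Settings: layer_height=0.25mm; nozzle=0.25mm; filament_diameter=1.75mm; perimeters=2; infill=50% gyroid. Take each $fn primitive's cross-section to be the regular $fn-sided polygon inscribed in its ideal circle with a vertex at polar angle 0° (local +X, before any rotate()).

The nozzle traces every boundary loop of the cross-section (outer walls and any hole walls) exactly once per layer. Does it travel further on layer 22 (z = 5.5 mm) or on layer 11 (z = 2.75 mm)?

layer 11 (z = 2.75 mm)

Layer 22 (z = 5.5): the cylinder does not reach this height (z outside [0, 5]); the cube at (-1.5, 12) (footprint 6×14.5) is included at this height (perimeter 41.00 mm); Taking the union: only the 6×14.5 cube at (-1.5, 12) is present, so the union is just that shape — boundary = 41.00 mm. So its perimeter = 41.00 mm. Layer 11 (z = 2.75): the cylinder: section is a regular 24-gon, circumradius r=9 (perimeter = 2·24·9.000·sin(180°/24) = 56.39 mm); the cube at (-1.5, 12) (footprint 6×14.5) is included at this height (perimeter 41.00 mm); Merging all regions: the 2 present regions are separate (no shared area or edge), so areas and boundary lengths simply add and each stays a separate island — boundary = 97.39 mm. So its perimeter = 97.39 mm. Layer 11 is larger (97.39 vs 41.00 mm).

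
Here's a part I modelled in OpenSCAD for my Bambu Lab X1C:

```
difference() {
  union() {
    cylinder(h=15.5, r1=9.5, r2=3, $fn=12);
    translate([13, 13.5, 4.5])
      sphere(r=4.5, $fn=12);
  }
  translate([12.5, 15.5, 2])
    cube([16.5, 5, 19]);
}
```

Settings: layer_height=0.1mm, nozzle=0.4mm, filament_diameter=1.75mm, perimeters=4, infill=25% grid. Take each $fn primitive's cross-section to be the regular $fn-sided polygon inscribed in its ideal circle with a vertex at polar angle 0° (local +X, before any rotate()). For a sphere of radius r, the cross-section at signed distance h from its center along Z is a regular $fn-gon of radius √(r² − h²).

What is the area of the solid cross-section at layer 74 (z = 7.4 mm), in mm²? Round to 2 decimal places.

At z = 7.4 mm: the cone: at t=0.477 of its height the radius interpolates to r₁+(r₂−r₁)t = 6.397, giving a regular 12-gon of that circumradius (area = (12/2)·6.397²·sin(360°/12) = 122.76 mm²); the r=4.5 sphere at (13, 13.5) slices to a regular 12-gon of circumradius 3.441 (√(r²−h²) with h=2.9 from center) (area = (12/2)·3.441²·sin(360°/12) = 35.52 mm²); Combining (union): the 2 present regions are separate (no shared area or edge), so areas and boundary lengths simply add and each stays a separate island — area = 158.28 mm²; the 16.5×5 cube at (12.5, 15.5) contributes its full rectangle (area 82.50 mm²); Subtracting the remaining from the first: starting from that combined region (158.28 mm²), the 16.5×5 cube at (12.5, 15.5) partially overlaps it — only the 3.25 mm² overlap (of its 82.50 mm²) is removed, clipping the outline — area = 155.03 mm². Overall, the cross-section has 2 separate islands. Net area = 155.03 mm².

155.03 mm²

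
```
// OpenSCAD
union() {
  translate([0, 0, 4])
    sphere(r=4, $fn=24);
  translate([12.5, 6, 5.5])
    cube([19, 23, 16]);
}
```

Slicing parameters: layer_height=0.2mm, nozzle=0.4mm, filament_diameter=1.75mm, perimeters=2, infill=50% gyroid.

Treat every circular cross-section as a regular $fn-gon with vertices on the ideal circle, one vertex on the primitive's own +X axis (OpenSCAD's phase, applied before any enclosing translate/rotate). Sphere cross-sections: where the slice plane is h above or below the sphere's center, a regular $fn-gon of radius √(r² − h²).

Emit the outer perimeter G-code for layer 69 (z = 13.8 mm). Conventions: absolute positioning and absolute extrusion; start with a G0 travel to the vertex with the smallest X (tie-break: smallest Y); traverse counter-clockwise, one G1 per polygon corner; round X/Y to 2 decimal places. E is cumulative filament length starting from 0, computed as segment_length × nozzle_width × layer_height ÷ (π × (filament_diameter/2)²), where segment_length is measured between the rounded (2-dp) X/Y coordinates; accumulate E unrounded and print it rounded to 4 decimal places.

At z = 13.8 mm: the sphere is absent (|z−center|=9.800 > r=4); the 19×23 cube at (12.5, 6) contributes its full rectangle; Combining (union): only the 19×23 cube at (12.5, 6) is present, so the union is just that shape — 1 connected region. The outline is a single polygon with 4 vertices. Extrusion per mm of travel: 0.4 × 0.2 / (π × 0.875²) = 0.033260. Accumulating E over each segment gives final E = 2.7939.

G0 X12.50 Y6.00 Z13.80
G1 X31.50 Y6.00 E0.6319
G1 X31.50 Y29.00 E1.3969
G1 X12.50 Y29.00 E2.0289
G1 X12.50 Y6.00 E2.7939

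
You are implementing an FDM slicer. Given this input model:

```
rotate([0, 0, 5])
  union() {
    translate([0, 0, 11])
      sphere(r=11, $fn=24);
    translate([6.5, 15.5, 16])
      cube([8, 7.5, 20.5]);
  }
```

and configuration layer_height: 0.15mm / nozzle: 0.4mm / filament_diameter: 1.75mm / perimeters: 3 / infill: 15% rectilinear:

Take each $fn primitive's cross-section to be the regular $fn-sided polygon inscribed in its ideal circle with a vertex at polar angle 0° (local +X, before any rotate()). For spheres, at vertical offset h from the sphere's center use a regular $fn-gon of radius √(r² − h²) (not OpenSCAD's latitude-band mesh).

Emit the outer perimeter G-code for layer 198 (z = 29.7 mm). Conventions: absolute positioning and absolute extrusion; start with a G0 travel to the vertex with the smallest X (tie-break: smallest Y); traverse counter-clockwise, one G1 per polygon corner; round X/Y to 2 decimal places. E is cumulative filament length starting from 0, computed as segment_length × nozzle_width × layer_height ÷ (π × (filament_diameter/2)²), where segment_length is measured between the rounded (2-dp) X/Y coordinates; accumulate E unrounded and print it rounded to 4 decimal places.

G0 X4.47 Y23.48 Z29.70
G1 X5.12 Y16.01 E0.1870
G1 X13.09 Y16.70 E0.3866
G1 X12.44 Y24.18 E0.5739
G1 X4.47 Y23.48 E0.7735

At z = 29.7 mm: the sphere is absent (|z−center|=18.700 > r=11); the cube at (6.5, 15.5) (footprint 8×7.5) is included at this height; Taking the union: only the 8×7.5 cube at (6.5, 15.5) is present, so the union is just that shape — 1 connected region; (whole slice rotated 5° about Z — lengths, areas and connectivity unchanged). The outline is a single polygon with 4 vertices. Extrusion per mm of travel: 0.4 × 0.15 / (π × 0.875²) = 0.024945. Accumulating E over each segment gives final E = 0.7735.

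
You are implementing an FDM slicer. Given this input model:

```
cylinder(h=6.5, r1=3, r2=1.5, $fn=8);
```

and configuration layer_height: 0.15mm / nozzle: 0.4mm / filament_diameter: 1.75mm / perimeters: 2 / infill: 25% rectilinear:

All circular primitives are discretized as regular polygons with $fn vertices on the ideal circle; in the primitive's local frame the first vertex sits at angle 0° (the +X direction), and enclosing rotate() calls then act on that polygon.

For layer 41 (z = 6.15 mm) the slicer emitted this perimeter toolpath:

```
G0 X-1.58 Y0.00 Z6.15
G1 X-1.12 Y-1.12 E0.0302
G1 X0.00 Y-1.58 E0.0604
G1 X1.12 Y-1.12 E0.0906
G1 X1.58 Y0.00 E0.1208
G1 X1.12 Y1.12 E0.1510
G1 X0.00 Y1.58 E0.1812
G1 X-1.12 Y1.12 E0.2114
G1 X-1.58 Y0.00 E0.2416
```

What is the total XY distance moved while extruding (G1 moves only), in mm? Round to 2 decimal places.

Sum the Euclidean lengths of each G1 segment: total = 9.69 mm.

9.69 mm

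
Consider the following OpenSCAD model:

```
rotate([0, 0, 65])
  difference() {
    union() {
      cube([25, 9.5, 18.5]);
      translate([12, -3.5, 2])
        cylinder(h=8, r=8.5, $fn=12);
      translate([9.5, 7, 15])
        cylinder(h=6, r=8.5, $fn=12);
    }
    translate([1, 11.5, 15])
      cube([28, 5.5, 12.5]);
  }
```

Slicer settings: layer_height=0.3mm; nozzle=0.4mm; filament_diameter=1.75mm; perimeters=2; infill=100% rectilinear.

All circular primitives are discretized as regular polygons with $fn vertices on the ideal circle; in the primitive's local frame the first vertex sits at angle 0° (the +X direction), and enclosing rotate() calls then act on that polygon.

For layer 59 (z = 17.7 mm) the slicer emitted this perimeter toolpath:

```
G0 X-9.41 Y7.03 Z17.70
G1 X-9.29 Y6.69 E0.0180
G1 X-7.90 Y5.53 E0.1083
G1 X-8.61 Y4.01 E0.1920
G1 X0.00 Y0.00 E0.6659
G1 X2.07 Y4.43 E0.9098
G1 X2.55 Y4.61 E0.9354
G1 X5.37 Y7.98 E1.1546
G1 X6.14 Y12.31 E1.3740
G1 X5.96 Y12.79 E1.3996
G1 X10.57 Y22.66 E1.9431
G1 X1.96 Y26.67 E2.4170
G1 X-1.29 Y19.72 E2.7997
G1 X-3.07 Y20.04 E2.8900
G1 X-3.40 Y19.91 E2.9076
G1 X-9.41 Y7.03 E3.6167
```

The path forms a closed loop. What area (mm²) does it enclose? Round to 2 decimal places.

275.72 mm²

Apply the shoelace formula to the sequence of (X, Y) vertices; enclosed area = 275.72 mm².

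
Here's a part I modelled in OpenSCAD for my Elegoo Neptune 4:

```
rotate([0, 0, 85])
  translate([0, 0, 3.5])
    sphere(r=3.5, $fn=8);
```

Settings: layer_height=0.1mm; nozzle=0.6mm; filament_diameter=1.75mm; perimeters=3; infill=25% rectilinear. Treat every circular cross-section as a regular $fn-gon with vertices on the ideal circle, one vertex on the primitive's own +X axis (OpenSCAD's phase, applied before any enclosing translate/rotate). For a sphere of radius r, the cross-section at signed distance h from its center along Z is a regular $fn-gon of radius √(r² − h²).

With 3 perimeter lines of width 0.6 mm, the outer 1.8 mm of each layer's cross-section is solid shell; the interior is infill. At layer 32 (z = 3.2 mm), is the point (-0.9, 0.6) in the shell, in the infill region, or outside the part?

infill

At z = 3.2 mm: the r=3.5 sphere contributes a regular 8-gon of circumradius √(3.5²−0.3²) = 3.487; (whole slice rotated 85° about Z — lengths, areas and connectivity unchanged). Overall, the cross-section is a single solid region. Undo the 85° rotation: the query point maps to (0.519, 0.949) in the un-rotated model frame. The nearest boundary edge runs (2.47, 2.47)→(0.00, 3.49); distance from the point to it = 2.15 mm. The point is inside the cross-section and 2.15 mm from the nearest boundary — more than the 1.8 mm shell width (3 × 0.6), so it's in the infill interior.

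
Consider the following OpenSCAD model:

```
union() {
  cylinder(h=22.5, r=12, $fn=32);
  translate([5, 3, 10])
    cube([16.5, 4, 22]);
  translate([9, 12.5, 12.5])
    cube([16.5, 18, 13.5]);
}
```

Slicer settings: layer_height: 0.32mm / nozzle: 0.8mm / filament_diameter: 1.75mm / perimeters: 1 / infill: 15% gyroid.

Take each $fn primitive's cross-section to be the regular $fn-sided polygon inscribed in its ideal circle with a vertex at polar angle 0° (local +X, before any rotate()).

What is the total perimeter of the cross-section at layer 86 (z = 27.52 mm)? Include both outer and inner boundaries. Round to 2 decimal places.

41.00 mm

At z = 27.52 mm: the cylinder is absent (z outside [0, 22.5]); the cube at (5, 3) (footprint 16.5×4) is included at this height (perimeter 41.00 mm); the cube at (9, 12.5) is not intersected at this z (z outside [12.5, 26]); Merging all regions: only the 16.5×4 cube at (5, 3) is present, so the union is just that shape — boundary = 41.00 mm. Overall, the cross-section is a single solid region. Total boundary length (outer) = 41.00 mm.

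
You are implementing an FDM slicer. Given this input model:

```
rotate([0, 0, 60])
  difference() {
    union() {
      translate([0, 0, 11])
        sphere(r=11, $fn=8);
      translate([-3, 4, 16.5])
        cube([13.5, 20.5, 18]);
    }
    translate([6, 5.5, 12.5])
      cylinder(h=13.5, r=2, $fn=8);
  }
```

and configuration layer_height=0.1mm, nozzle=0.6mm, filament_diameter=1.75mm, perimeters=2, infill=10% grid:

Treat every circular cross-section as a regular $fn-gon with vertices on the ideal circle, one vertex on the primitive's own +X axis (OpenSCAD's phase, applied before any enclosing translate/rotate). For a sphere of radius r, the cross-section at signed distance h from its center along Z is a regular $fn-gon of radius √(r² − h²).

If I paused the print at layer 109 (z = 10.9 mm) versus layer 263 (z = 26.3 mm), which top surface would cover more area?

Layer 109 (z = 10.9): the r=11 sphere contributes a regular 8-gon of circumradius √(11²−0.1²) = 11.000 (area = (8/2)·11.000²·sin(360°/8) = 342.21 mm²); the cube at (-3, 4) is absent (z outside [16.5, 34.5]); Merging all regions: only the r=11 sphere is present, so the union is just that shape — area = 342.21 mm²; the cylinder at (6, 5.5) is not intersected at this z (z outside [12.5, 26]); After the difference (first − rest): none of the subtracted shapes is present at this height, so that combined region is unchanged — area = 342.21 mm²; (whole slice rotated 60° about Z — lengths, areas and connectivity unchanged). So its area = 342.21 mm². Layer 263 (z = 26.3): the sphere is not intersected at this z (|z−center|=15.300 > r=11); the cube at (-3, 4) is present — its section is the full 13.5×20.5 rectangle (area 276.75 mm²); Merging all regions: only the 13.5×20.5 cube at (-3, 4) is present, so the union is just that shape — area = 276.75 mm²; the cylinder at (6, 5.5) is absent (z outside [12.5, 26]); Taking the first minus the rest: none of the subtracted shapes is present at this height, so that combined region is unchanged — area = 276.75 mm²; (rotated 60° about Z; rotation is an isometry so areas/perimeters/island counts are preserved). So its area = 276.75 mm². Layer 109 is larger (342.21 vs 276.75 mm²).

layer 109 (z = 10.9 mm)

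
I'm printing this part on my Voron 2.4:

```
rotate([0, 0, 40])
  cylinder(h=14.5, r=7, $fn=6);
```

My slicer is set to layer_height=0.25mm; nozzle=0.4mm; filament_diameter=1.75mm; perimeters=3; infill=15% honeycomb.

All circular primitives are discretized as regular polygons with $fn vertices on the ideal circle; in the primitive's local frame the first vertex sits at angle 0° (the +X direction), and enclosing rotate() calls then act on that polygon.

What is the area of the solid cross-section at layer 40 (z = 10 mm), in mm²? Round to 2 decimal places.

127.31 mm²

At z = 10 mm: the r=7 cylinder gives a regular 6-gon of circumradius 7 (constant along its height) (area = (6/2)·7.000²·sin(360°/6) = 127.31 mm²); (whole slice rotated 40° about Z — lengths, areas and connectivity unchanged). Overall, the cross-section is a single solid region. Net area = 127.31 mm².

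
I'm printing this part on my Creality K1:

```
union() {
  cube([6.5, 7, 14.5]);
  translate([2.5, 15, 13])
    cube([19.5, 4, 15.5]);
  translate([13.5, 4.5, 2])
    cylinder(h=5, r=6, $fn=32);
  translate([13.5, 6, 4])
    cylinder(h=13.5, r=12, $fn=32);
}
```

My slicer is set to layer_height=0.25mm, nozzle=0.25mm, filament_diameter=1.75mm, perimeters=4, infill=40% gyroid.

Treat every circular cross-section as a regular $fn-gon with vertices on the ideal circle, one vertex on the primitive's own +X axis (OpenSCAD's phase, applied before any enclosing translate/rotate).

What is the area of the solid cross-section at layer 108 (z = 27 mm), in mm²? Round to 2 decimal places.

78.00 mm²

At z = 27 mm: the cube does not reach this height (z outside [0, 14.5]); the cube at (2.5, 15) (footprint 19.5×4) is included at this height (area 78.00 mm²); the cylinder at (13.5, 4.5) does not reach this height (z outside [2, 7]); the cylinder at (13.5, 6) is absent (z outside [4, 17.5]); Merging all regions: only the 19.5×4 cube at (2.5, 15) is present, so the union is just that shape — area = 78.00 mm². Overall, the cross-section is a single solid region. Net area = 78.00 mm².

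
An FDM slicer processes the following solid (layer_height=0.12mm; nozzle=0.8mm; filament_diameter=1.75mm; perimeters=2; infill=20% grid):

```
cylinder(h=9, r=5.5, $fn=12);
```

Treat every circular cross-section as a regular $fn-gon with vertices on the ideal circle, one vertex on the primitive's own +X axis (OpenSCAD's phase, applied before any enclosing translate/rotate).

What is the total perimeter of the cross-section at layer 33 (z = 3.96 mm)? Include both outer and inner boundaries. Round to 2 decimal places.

34.16 mm

At z = 3.96 mm: the r=5.5 cylinder gives a regular 12-gon of circumradius 5.5 (constant along its height) (perimeter = 2·12·5.500·sin(180°/12) = 34.16 mm). Overall, the cross-section is a single solid region. Total boundary length (outer) = 34.16 mm.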